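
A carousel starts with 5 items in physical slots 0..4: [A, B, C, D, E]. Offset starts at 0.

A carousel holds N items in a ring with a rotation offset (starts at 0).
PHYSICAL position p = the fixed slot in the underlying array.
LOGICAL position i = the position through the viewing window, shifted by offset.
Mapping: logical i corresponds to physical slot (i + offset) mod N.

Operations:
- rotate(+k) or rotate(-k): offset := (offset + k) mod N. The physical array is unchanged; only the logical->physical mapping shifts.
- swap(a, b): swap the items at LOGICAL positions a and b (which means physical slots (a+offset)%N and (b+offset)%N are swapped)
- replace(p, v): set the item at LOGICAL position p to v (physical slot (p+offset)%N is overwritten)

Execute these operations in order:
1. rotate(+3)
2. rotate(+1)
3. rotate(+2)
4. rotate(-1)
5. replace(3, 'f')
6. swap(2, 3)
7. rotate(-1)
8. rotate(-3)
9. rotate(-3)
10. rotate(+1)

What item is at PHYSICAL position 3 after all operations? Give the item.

Answer: C

Derivation:
After op 1 (rotate(+3)): offset=3, physical=[A,B,C,D,E], logical=[D,E,A,B,C]
After op 2 (rotate(+1)): offset=4, physical=[A,B,C,D,E], logical=[E,A,B,C,D]
After op 3 (rotate(+2)): offset=1, physical=[A,B,C,D,E], logical=[B,C,D,E,A]
After op 4 (rotate(-1)): offset=0, physical=[A,B,C,D,E], logical=[A,B,C,D,E]
After op 5 (replace(3, 'f')): offset=0, physical=[A,B,C,f,E], logical=[A,B,C,f,E]
After op 6 (swap(2, 3)): offset=0, physical=[A,B,f,C,E], logical=[A,B,f,C,E]
After op 7 (rotate(-1)): offset=4, physical=[A,B,f,C,E], logical=[E,A,B,f,C]
After op 8 (rotate(-3)): offset=1, physical=[A,B,f,C,E], logical=[B,f,C,E,A]
After op 9 (rotate(-3)): offset=3, physical=[A,B,f,C,E], logical=[C,E,A,B,f]
After op 10 (rotate(+1)): offset=4, physical=[A,B,f,C,E], logical=[E,A,B,f,C]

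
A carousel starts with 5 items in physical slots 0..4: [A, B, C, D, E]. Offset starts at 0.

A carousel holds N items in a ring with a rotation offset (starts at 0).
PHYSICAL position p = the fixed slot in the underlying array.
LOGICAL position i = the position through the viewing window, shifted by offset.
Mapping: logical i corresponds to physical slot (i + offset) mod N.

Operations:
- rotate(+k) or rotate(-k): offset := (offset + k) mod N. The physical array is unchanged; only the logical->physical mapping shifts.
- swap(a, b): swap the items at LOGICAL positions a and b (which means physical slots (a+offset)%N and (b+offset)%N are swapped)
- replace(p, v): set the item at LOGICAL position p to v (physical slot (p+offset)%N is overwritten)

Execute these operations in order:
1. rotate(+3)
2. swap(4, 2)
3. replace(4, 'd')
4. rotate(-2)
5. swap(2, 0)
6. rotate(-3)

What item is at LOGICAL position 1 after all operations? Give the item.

After op 1 (rotate(+3)): offset=3, physical=[A,B,C,D,E], logical=[D,E,A,B,C]
After op 2 (swap(4, 2)): offset=3, physical=[C,B,A,D,E], logical=[D,E,C,B,A]
After op 3 (replace(4, 'd')): offset=3, physical=[C,B,d,D,E], logical=[D,E,C,B,d]
After op 4 (rotate(-2)): offset=1, physical=[C,B,d,D,E], logical=[B,d,D,E,C]
After op 5 (swap(2, 0)): offset=1, physical=[C,D,d,B,E], logical=[D,d,B,E,C]
After op 6 (rotate(-3)): offset=3, physical=[C,D,d,B,E], logical=[B,E,C,D,d]

Answer: E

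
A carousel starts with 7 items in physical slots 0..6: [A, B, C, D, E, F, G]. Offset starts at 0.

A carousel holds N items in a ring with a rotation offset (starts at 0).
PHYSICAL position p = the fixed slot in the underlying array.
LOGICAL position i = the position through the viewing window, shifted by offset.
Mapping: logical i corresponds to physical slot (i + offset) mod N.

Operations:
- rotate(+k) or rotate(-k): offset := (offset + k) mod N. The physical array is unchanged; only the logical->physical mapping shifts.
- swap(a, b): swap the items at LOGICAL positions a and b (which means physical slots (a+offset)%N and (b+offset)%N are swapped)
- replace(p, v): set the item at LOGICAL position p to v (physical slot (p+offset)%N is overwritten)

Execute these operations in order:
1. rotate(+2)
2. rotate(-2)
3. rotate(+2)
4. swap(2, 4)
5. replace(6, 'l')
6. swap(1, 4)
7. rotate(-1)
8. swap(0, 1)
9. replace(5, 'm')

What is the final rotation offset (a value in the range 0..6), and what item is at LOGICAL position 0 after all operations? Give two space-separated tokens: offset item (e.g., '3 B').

After op 1 (rotate(+2)): offset=2, physical=[A,B,C,D,E,F,G], logical=[C,D,E,F,G,A,B]
After op 2 (rotate(-2)): offset=0, physical=[A,B,C,D,E,F,G], logical=[A,B,C,D,E,F,G]
After op 3 (rotate(+2)): offset=2, physical=[A,B,C,D,E,F,G], logical=[C,D,E,F,G,A,B]
After op 4 (swap(2, 4)): offset=2, physical=[A,B,C,D,G,F,E], logical=[C,D,G,F,E,A,B]
After op 5 (replace(6, 'l')): offset=2, physical=[A,l,C,D,G,F,E], logical=[C,D,G,F,E,A,l]
After op 6 (swap(1, 4)): offset=2, physical=[A,l,C,E,G,F,D], logical=[C,E,G,F,D,A,l]
After op 7 (rotate(-1)): offset=1, physical=[A,l,C,E,G,F,D], logical=[l,C,E,G,F,D,A]
After op 8 (swap(0, 1)): offset=1, physical=[A,C,l,E,G,F,D], logical=[C,l,E,G,F,D,A]
After op 9 (replace(5, 'm')): offset=1, physical=[A,C,l,E,G,F,m], logical=[C,l,E,G,F,m,A]

Answer: 1 C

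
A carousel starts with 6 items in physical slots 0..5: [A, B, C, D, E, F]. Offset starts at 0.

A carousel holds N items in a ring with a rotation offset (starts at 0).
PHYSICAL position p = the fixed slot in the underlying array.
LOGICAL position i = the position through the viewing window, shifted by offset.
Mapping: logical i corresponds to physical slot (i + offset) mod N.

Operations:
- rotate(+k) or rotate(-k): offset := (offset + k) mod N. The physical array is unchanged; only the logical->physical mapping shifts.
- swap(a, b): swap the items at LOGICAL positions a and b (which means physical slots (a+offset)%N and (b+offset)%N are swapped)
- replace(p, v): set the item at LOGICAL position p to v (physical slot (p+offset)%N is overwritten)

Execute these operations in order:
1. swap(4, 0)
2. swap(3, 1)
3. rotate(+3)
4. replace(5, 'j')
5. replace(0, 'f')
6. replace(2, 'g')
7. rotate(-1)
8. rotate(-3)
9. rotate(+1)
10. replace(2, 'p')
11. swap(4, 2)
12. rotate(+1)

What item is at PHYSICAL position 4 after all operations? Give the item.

After op 1 (swap(4, 0)): offset=0, physical=[E,B,C,D,A,F], logical=[E,B,C,D,A,F]
After op 2 (swap(3, 1)): offset=0, physical=[E,D,C,B,A,F], logical=[E,D,C,B,A,F]
After op 3 (rotate(+3)): offset=3, physical=[E,D,C,B,A,F], logical=[B,A,F,E,D,C]
After op 4 (replace(5, 'j')): offset=3, physical=[E,D,j,B,A,F], logical=[B,A,F,E,D,j]
After op 5 (replace(0, 'f')): offset=3, physical=[E,D,j,f,A,F], logical=[f,A,F,E,D,j]
After op 6 (replace(2, 'g')): offset=3, physical=[E,D,j,f,A,g], logical=[f,A,g,E,D,j]
After op 7 (rotate(-1)): offset=2, physical=[E,D,j,f,A,g], logical=[j,f,A,g,E,D]
After op 8 (rotate(-3)): offset=5, physical=[E,D,j,f,A,g], logical=[g,E,D,j,f,A]
After op 9 (rotate(+1)): offset=0, physical=[E,D,j,f,A,g], logical=[E,D,j,f,A,g]
After op 10 (replace(2, 'p')): offset=0, physical=[E,D,p,f,A,g], logical=[E,D,p,f,A,g]
After op 11 (swap(4, 2)): offset=0, physical=[E,D,A,f,p,g], logical=[E,D,A,f,p,g]
After op 12 (rotate(+1)): offset=1, physical=[E,D,A,f,p,g], logical=[D,A,f,p,g,E]

Answer: p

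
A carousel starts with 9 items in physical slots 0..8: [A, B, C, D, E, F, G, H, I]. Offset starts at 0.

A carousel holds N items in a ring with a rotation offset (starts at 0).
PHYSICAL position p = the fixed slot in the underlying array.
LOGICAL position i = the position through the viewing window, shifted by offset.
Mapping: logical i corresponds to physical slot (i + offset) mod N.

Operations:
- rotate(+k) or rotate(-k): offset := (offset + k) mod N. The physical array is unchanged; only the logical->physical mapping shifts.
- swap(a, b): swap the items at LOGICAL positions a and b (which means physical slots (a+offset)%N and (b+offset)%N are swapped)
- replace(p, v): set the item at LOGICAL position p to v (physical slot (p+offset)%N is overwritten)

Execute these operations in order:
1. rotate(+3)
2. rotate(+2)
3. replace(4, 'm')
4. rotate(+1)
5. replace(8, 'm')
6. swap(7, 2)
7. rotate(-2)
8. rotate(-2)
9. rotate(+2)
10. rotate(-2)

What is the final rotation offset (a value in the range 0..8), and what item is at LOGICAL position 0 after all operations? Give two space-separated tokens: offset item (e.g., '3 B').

After op 1 (rotate(+3)): offset=3, physical=[A,B,C,D,E,F,G,H,I], logical=[D,E,F,G,H,I,A,B,C]
After op 2 (rotate(+2)): offset=5, physical=[A,B,C,D,E,F,G,H,I], logical=[F,G,H,I,A,B,C,D,E]
After op 3 (replace(4, 'm')): offset=5, physical=[m,B,C,D,E,F,G,H,I], logical=[F,G,H,I,m,B,C,D,E]
After op 4 (rotate(+1)): offset=6, physical=[m,B,C,D,E,F,G,H,I], logical=[G,H,I,m,B,C,D,E,F]
After op 5 (replace(8, 'm')): offset=6, physical=[m,B,C,D,E,m,G,H,I], logical=[G,H,I,m,B,C,D,E,m]
After op 6 (swap(7, 2)): offset=6, physical=[m,B,C,D,I,m,G,H,E], logical=[G,H,E,m,B,C,D,I,m]
After op 7 (rotate(-2)): offset=4, physical=[m,B,C,D,I,m,G,H,E], logical=[I,m,G,H,E,m,B,C,D]
After op 8 (rotate(-2)): offset=2, physical=[m,B,C,D,I,m,G,H,E], logical=[C,D,I,m,G,H,E,m,B]
After op 9 (rotate(+2)): offset=4, physical=[m,B,C,D,I,m,G,H,E], logical=[I,m,G,H,E,m,B,C,D]
After op 10 (rotate(-2)): offset=2, physical=[m,B,C,D,I,m,G,H,E], logical=[C,D,I,m,G,H,E,m,B]

Answer: 2 C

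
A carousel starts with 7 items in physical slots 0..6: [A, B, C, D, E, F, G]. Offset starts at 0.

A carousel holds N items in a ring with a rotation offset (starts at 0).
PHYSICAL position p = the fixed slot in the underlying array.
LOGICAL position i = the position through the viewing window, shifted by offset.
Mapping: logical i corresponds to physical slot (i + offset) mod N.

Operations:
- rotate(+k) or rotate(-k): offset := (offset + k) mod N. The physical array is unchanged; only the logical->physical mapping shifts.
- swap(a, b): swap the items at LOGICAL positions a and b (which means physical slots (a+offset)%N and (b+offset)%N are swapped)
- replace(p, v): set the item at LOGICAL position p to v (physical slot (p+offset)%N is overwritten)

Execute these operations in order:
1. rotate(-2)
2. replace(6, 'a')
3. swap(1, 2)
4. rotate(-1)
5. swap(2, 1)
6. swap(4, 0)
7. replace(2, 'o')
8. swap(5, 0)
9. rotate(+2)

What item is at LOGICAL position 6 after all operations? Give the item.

Answer: A

Derivation:
After op 1 (rotate(-2)): offset=5, physical=[A,B,C,D,E,F,G], logical=[F,G,A,B,C,D,E]
After op 2 (replace(6, 'a')): offset=5, physical=[A,B,C,D,a,F,G], logical=[F,G,A,B,C,D,a]
After op 3 (swap(1, 2)): offset=5, physical=[G,B,C,D,a,F,A], logical=[F,A,G,B,C,D,a]
After op 4 (rotate(-1)): offset=4, physical=[G,B,C,D,a,F,A], logical=[a,F,A,G,B,C,D]
After op 5 (swap(2, 1)): offset=4, physical=[G,B,C,D,a,A,F], logical=[a,A,F,G,B,C,D]
After op 6 (swap(4, 0)): offset=4, physical=[G,a,C,D,B,A,F], logical=[B,A,F,G,a,C,D]
After op 7 (replace(2, 'o')): offset=4, physical=[G,a,C,D,B,A,o], logical=[B,A,o,G,a,C,D]
After op 8 (swap(5, 0)): offset=4, physical=[G,a,B,D,C,A,o], logical=[C,A,o,G,a,B,D]
After op 9 (rotate(+2)): offset=6, physical=[G,a,B,D,C,A,o], logical=[o,G,a,B,D,C,A]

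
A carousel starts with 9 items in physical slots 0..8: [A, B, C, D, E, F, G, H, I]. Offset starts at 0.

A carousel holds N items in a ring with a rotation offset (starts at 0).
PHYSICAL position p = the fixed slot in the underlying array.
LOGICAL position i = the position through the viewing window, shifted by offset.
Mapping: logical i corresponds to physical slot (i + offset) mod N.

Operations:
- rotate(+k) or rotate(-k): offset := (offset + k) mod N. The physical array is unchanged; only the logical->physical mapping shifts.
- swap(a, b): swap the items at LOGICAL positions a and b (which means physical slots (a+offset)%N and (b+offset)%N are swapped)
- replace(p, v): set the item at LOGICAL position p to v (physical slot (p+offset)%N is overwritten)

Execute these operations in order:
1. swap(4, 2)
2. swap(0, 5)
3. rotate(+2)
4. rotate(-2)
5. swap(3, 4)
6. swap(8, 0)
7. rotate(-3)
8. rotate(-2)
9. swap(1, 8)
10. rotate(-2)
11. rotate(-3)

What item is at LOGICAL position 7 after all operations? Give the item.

Answer: G

Derivation:
After op 1 (swap(4, 2)): offset=0, physical=[A,B,E,D,C,F,G,H,I], logical=[A,B,E,D,C,F,G,H,I]
After op 2 (swap(0, 5)): offset=0, physical=[F,B,E,D,C,A,G,H,I], logical=[F,B,E,D,C,A,G,H,I]
After op 3 (rotate(+2)): offset=2, physical=[F,B,E,D,C,A,G,H,I], logical=[E,D,C,A,G,H,I,F,B]
After op 4 (rotate(-2)): offset=0, physical=[F,B,E,D,C,A,G,H,I], logical=[F,B,E,D,C,A,G,H,I]
After op 5 (swap(3, 4)): offset=0, physical=[F,B,E,C,D,A,G,H,I], logical=[F,B,E,C,D,A,G,H,I]
After op 6 (swap(8, 0)): offset=0, physical=[I,B,E,C,D,A,G,H,F], logical=[I,B,E,C,D,A,G,H,F]
After op 7 (rotate(-3)): offset=6, physical=[I,B,E,C,D,A,G,H,F], logical=[G,H,F,I,B,E,C,D,A]
After op 8 (rotate(-2)): offset=4, physical=[I,B,E,C,D,A,G,H,F], logical=[D,A,G,H,F,I,B,E,C]
After op 9 (swap(1, 8)): offset=4, physical=[I,B,E,A,D,C,G,H,F], logical=[D,C,G,H,F,I,B,E,A]
After op 10 (rotate(-2)): offset=2, physical=[I,B,E,A,D,C,G,H,F], logical=[E,A,D,C,G,H,F,I,B]
After op 11 (rotate(-3)): offset=8, physical=[I,B,E,A,D,C,G,H,F], logical=[F,I,B,E,A,D,C,G,H]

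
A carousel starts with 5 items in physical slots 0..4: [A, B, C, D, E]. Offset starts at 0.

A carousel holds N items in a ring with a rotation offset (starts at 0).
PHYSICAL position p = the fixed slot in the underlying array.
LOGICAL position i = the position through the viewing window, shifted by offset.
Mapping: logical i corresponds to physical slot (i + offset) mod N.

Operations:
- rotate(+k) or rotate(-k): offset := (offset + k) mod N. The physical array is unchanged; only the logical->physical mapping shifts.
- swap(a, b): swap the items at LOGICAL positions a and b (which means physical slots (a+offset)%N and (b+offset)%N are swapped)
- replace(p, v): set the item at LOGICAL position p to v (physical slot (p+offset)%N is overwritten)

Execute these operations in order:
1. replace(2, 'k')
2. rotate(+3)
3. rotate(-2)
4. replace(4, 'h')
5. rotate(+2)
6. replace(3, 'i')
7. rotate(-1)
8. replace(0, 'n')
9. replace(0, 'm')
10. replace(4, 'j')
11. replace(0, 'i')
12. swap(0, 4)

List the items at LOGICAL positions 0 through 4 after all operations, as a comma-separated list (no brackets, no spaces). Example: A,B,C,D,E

After op 1 (replace(2, 'k')): offset=0, physical=[A,B,k,D,E], logical=[A,B,k,D,E]
After op 2 (rotate(+3)): offset=3, physical=[A,B,k,D,E], logical=[D,E,A,B,k]
After op 3 (rotate(-2)): offset=1, physical=[A,B,k,D,E], logical=[B,k,D,E,A]
After op 4 (replace(4, 'h')): offset=1, physical=[h,B,k,D,E], logical=[B,k,D,E,h]
After op 5 (rotate(+2)): offset=3, physical=[h,B,k,D,E], logical=[D,E,h,B,k]
After op 6 (replace(3, 'i')): offset=3, physical=[h,i,k,D,E], logical=[D,E,h,i,k]
After op 7 (rotate(-1)): offset=2, physical=[h,i,k,D,E], logical=[k,D,E,h,i]
After op 8 (replace(0, 'n')): offset=2, physical=[h,i,n,D,E], logical=[n,D,E,h,i]
After op 9 (replace(0, 'm')): offset=2, physical=[h,i,m,D,E], logical=[m,D,E,h,i]
After op 10 (replace(4, 'j')): offset=2, physical=[h,j,m,D,E], logical=[m,D,E,h,j]
After op 11 (replace(0, 'i')): offset=2, physical=[h,j,i,D,E], logical=[i,D,E,h,j]
After op 12 (swap(0, 4)): offset=2, physical=[h,i,j,D,E], logical=[j,D,E,h,i]

Answer: j,D,E,h,i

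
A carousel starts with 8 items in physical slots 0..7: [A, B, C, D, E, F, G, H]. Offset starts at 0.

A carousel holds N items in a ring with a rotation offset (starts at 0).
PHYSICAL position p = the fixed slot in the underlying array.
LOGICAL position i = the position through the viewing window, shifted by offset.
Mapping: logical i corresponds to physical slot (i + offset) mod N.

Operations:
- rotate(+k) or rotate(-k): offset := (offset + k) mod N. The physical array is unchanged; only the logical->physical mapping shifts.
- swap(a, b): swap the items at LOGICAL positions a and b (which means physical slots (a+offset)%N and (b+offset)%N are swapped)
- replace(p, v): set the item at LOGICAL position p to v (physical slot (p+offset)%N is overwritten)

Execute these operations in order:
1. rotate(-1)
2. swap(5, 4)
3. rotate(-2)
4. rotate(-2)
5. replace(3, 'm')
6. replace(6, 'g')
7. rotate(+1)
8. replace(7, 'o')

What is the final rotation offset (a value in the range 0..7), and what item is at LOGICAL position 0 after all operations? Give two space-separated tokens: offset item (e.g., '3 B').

Answer: 4 D

Derivation:
After op 1 (rotate(-1)): offset=7, physical=[A,B,C,D,E,F,G,H], logical=[H,A,B,C,D,E,F,G]
After op 2 (swap(5, 4)): offset=7, physical=[A,B,C,E,D,F,G,H], logical=[H,A,B,C,E,D,F,G]
After op 3 (rotate(-2)): offset=5, physical=[A,B,C,E,D,F,G,H], logical=[F,G,H,A,B,C,E,D]
After op 4 (rotate(-2)): offset=3, physical=[A,B,C,E,D,F,G,H], logical=[E,D,F,G,H,A,B,C]
After op 5 (replace(3, 'm')): offset=3, physical=[A,B,C,E,D,F,m,H], logical=[E,D,F,m,H,A,B,C]
After op 6 (replace(6, 'g')): offset=3, physical=[A,g,C,E,D,F,m,H], logical=[E,D,F,m,H,A,g,C]
After op 7 (rotate(+1)): offset=4, physical=[A,g,C,E,D,F,m,H], logical=[D,F,m,H,A,g,C,E]
After op 8 (replace(7, 'o')): offset=4, physical=[A,g,C,o,D,F,m,H], logical=[D,F,m,H,A,g,C,o]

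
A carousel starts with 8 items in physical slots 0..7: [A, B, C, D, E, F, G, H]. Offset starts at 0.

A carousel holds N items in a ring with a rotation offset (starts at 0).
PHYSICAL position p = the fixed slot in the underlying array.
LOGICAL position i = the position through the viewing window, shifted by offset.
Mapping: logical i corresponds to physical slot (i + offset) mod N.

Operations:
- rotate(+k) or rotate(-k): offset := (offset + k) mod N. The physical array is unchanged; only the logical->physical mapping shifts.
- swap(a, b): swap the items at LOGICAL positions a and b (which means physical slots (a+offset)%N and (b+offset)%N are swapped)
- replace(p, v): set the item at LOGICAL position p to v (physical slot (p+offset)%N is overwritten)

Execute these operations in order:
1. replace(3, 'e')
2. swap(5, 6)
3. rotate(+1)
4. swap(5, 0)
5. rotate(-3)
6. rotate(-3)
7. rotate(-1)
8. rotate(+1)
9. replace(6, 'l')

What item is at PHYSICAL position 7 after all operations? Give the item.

Answer: H

Derivation:
After op 1 (replace(3, 'e')): offset=0, physical=[A,B,C,e,E,F,G,H], logical=[A,B,C,e,E,F,G,H]
After op 2 (swap(5, 6)): offset=0, physical=[A,B,C,e,E,G,F,H], logical=[A,B,C,e,E,G,F,H]
After op 3 (rotate(+1)): offset=1, physical=[A,B,C,e,E,G,F,H], logical=[B,C,e,E,G,F,H,A]
After op 4 (swap(5, 0)): offset=1, physical=[A,F,C,e,E,G,B,H], logical=[F,C,e,E,G,B,H,A]
After op 5 (rotate(-3)): offset=6, physical=[A,F,C,e,E,G,B,H], logical=[B,H,A,F,C,e,E,G]
After op 6 (rotate(-3)): offset=3, physical=[A,F,C,e,E,G,B,H], logical=[e,E,G,B,H,A,F,C]
After op 7 (rotate(-1)): offset=2, physical=[A,F,C,e,E,G,B,H], logical=[C,e,E,G,B,H,A,F]
After op 8 (rotate(+1)): offset=3, physical=[A,F,C,e,E,G,B,H], logical=[e,E,G,B,H,A,F,C]
After op 9 (replace(6, 'l')): offset=3, physical=[A,l,C,e,E,G,B,H], logical=[e,E,G,B,H,A,l,C]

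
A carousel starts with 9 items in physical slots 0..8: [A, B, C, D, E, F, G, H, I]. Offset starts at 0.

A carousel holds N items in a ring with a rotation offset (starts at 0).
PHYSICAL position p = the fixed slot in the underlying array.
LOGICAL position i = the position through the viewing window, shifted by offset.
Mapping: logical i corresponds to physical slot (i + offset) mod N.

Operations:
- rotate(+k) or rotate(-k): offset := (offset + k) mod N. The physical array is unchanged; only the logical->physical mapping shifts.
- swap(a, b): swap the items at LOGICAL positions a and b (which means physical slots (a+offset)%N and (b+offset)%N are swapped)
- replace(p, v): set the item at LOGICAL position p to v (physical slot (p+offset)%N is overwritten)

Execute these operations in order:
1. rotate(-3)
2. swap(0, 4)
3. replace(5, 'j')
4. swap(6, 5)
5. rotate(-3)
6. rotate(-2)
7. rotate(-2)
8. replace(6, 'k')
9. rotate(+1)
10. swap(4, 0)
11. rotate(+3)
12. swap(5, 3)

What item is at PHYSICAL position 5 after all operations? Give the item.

After op 1 (rotate(-3)): offset=6, physical=[A,B,C,D,E,F,G,H,I], logical=[G,H,I,A,B,C,D,E,F]
After op 2 (swap(0, 4)): offset=6, physical=[A,G,C,D,E,F,B,H,I], logical=[B,H,I,A,G,C,D,E,F]
After op 3 (replace(5, 'j')): offset=6, physical=[A,G,j,D,E,F,B,H,I], logical=[B,H,I,A,G,j,D,E,F]
After op 4 (swap(6, 5)): offset=6, physical=[A,G,D,j,E,F,B,H,I], logical=[B,H,I,A,G,D,j,E,F]
After op 5 (rotate(-3)): offset=3, physical=[A,G,D,j,E,F,B,H,I], logical=[j,E,F,B,H,I,A,G,D]
After op 6 (rotate(-2)): offset=1, physical=[A,G,D,j,E,F,B,H,I], logical=[G,D,j,E,F,B,H,I,A]
After op 7 (rotate(-2)): offset=8, physical=[A,G,D,j,E,F,B,H,I], logical=[I,A,G,D,j,E,F,B,H]
After op 8 (replace(6, 'k')): offset=8, physical=[A,G,D,j,E,k,B,H,I], logical=[I,A,G,D,j,E,k,B,H]
After op 9 (rotate(+1)): offset=0, physical=[A,G,D,j,E,k,B,H,I], logical=[A,G,D,j,E,k,B,H,I]
After op 10 (swap(4, 0)): offset=0, physical=[E,G,D,j,A,k,B,H,I], logical=[E,G,D,j,A,k,B,H,I]
After op 11 (rotate(+3)): offset=3, physical=[E,G,D,j,A,k,B,H,I], logical=[j,A,k,B,H,I,E,G,D]
After op 12 (swap(5, 3)): offset=3, physical=[E,G,D,j,A,k,I,H,B], logical=[j,A,k,I,H,B,E,G,D]

Answer: k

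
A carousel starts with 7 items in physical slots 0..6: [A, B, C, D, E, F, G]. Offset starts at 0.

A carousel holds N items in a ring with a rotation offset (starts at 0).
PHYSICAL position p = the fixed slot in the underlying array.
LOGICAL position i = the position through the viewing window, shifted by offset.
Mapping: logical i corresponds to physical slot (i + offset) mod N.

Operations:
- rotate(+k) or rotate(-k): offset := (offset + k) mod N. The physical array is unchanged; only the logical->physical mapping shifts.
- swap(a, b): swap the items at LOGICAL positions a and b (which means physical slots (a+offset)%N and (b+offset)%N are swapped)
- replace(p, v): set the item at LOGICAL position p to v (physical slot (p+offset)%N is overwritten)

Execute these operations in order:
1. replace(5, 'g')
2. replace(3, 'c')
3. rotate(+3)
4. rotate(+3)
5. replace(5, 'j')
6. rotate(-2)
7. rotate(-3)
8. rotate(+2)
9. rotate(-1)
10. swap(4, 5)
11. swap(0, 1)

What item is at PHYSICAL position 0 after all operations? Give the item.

Answer: G

Derivation:
After op 1 (replace(5, 'g')): offset=0, physical=[A,B,C,D,E,g,G], logical=[A,B,C,D,E,g,G]
After op 2 (replace(3, 'c')): offset=0, physical=[A,B,C,c,E,g,G], logical=[A,B,C,c,E,g,G]
After op 3 (rotate(+3)): offset=3, physical=[A,B,C,c,E,g,G], logical=[c,E,g,G,A,B,C]
After op 4 (rotate(+3)): offset=6, physical=[A,B,C,c,E,g,G], logical=[G,A,B,C,c,E,g]
After op 5 (replace(5, 'j')): offset=6, physical=[A,B,C,c,j,g,G], logical=[G,A,B,C,c,j,g]
After op 6 (rotate(-2)): offset=4, physical=[A,B,C,c,j,g,G], logical=[j,g,G,A,B,C,c]
After op 7 (rotate(-3)): offset=1, physical=[A,B,C,c,j,g,G], logical=[B,C,c,j,g,G,A]
After op 8 (rotate(+2)): offset=3, physical=[A,B,C,c,j,g,G], logical=[c,j,g,G,A,B,C]
After op 9 (rotate(-1)): offset=2, physical=[A,B,C,c,j,g,G], logical=[C,c,j,g,G,A,B]
After op 10 (swap(4, 5)): offset=2, physical=[G,B,C,c,j,g,A], logical=[C,c,j,g,A,G,B]
After op 11 (swap(0, 1)): offset=2, physical=[G,B,c,C,j,g,A], logical=[c,C,j,g,A,G,B]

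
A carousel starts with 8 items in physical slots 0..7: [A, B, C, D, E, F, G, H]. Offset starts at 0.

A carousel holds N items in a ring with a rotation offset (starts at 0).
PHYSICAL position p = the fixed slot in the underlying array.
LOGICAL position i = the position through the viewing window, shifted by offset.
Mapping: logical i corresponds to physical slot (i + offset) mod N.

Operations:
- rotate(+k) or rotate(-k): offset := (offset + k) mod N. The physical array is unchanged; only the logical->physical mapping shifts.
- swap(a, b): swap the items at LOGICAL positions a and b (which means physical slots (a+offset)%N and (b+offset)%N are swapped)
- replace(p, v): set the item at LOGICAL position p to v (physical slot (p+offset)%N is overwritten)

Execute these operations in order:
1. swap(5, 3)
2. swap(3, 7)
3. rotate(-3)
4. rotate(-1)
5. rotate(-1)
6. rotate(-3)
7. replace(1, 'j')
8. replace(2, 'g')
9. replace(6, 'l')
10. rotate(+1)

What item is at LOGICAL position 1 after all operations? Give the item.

Answer: g

Derivation:
After op 1 (swap(5, 3)): offset=0, physical=[A,B,C,F,E,D,G,H], logical=[A,B,C,F,E,D,G,H]
After op 2 (swap(3, 7)): offset=0, physical=[A,B,C,H,E,D,G,F], logical=[A,B,C,H,E,D,G,F]
After op 3 (rotate(-3)): offset=5, physical=[A,B,C,H,E,D,G,F], logical=[D,G,F,A,B,C,H,E]
After op 4 (rotate(-1)): offset=4, physical=[A,B,C,H,E,D,G,F], logical=[E,D,G,F,A,B,C,H]
After op 5 (rotate(-1)): offset=3, physical=[A,B,C,H,E,D,G,F], logical=[H,E,D,G,F,A,B,C]
After op 6 (rotate(-3)): offset=0, physical=[A,B,C,H,E,D,G,F], logical=[A,B,C,H,E,D,G,F]
After op 7 (replace(1, 'j')): offset=0, physical=[A,j,C,H,E,D,G,F], logical=[A,j,C,H,E,D,G,F]
After op 8 (replace(2, 'g')): offset=0, physical=[A,j,g,H,E,D,G,F], logical=[A,j,g,H,E,D,G,F]
After op 9 (replace(6, 'l')): offset=0, physical=[A,j,g,H,E,D,l,F], logical=[A,j,g,H,E,D,l,F]
After op 10 (rotate(+1)): offset=1, physical=[A,j,g,H,E,D,l,F], logical=[j,g,H,E,D,l,F,A]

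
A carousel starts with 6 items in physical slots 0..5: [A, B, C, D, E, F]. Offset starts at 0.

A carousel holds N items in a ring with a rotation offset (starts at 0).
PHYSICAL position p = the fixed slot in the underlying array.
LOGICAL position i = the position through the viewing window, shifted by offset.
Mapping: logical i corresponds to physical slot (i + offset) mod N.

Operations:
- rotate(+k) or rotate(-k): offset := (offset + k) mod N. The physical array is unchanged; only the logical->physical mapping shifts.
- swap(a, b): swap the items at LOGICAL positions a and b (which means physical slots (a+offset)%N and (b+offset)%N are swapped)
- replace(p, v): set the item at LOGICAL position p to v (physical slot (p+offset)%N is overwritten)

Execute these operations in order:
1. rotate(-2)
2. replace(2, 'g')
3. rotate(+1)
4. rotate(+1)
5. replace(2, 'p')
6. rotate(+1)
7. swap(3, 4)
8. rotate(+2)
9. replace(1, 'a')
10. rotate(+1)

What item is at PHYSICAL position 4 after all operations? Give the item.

After op 1 (rotate(-2)): offset=4, physical=[A,B,C,D,E,F], logical=[E,F,A,B,C,D]
After op 2 (replace(2, 'g')): offset=4, physical=[g,B,C,D,E,F], logical=[E,F,g,B,C,D]
After op 3 (rotate(+1)): offset=5, physical=[g,B,C,D,E,F], logical=[F,g,B,C,D,E]
After op 4 (rotate(+1)): offset=0, physical=[g,B,C,D,E,F], logical=[g,B,C,D,E,F]
After op 5 (replace(2, 'p')): offset=0, physical=[g,B,p,D,E,F], logical=[g,B,p,D,E,F]
After op 6 (rotate(+1)): offset=1, physical=[g,B,p,D,E,F], logical=[B,p,D,E,F,g]
After op 7 (swap(3, 4)): offset=1, physical=[g,B,p,D,F,E], logical=[B,p,D,F,E,g]
After op 8 (rotate(+2)): offset=3, physical=[g,B,p,D,F,E], logical=[D,F,E,g,B,p]
After op 9 (replace(1, 'a')): offset=3, physical=[g,B,p,D,a,E], logical=[D,a,E,g,B,p]
After op 10 (rotate(+1)): offset=4, physical=[g,B,p,D,a,E], logical=[a,E,g,B,p,D]

Answer: a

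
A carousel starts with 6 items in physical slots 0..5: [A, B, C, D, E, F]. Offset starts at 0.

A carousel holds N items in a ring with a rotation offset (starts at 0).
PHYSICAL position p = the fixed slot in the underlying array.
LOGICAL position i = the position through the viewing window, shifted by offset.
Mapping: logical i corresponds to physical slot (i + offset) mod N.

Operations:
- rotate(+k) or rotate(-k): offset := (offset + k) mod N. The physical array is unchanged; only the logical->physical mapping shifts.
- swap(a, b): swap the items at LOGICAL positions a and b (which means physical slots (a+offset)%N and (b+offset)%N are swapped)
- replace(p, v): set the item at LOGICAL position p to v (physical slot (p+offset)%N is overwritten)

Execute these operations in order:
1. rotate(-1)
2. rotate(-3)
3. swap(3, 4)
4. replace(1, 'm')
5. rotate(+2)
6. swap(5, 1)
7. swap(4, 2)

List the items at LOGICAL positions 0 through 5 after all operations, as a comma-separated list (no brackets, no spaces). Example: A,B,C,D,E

Answer: E,m,C,B,F,A

Derivation:
After op 1 (rotate(-1)): offset=5, physical=[A,B,C,D,E,F], logical=[F,A,B,C,D,E]
After op 2 (rotate(-3)): offset=2, physical=[A,B,C,D,E,F], logical=[C,D,E,F,A,B]
After op 3 (swap(3, 4)): offset=2, physical=[F,B,C,D,E,A], logical=[C,D,E,A,F,B]
After op 4 (replace(1, 'm')): offset=2, physical=[F,B,C,m,E,A], logical=[C,m,E,A,F,B]
After op 5 (rotate(+2)): offset=4, physical=[F,B,C,m,E,A], logical=[E,A,F,B,C,m]
After op 6 (swap(5, 1)): offset=4, physical=[F,B,C,A,E,m], logical=[E,m,F,B,C,A]
After op 7 (swap(4, 2)): offset=4, physical=[C,B,F,A,E,m], logical=[E,m,C,B,F,A]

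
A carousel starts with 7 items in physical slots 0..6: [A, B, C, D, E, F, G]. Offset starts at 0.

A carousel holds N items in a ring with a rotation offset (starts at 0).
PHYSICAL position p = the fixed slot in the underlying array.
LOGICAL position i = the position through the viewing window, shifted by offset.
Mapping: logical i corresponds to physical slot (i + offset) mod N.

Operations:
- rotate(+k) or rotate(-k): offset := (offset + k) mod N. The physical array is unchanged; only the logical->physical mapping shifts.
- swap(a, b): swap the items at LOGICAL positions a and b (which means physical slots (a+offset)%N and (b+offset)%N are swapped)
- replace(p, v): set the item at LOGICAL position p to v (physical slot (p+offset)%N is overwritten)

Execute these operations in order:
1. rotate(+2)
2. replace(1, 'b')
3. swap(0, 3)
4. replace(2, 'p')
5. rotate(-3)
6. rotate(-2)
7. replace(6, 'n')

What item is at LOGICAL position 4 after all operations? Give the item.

After op 1 (rotate(+2)): offset=2, physical=[A,B,C,D,E,F,G], logical=[C,D,E,F,G,A,B]
After op 2 (replace(1, 'b')): offset=2, physical=[A,B,C,b,E,F,G], logical=[C,b,E,F,G,A,B]
After op 3 (swap(0, 3)): offset=2, physical=[A,B,F,b,E,C,G], logical=[F,b,E,C,G,A,B]
After op 4 (replace(2, 'p')): offset=2, physical=[A,B,F,b,p,C,G], logical=[F,b,p,C,G,A,B]
After op 5 (rotate(-3)): offset=6, physical=[A,B,F,b,p,C,G], logical=[G,A,B,F,b,p,C]
After op 6 (rotate(-2)): offset=4, physical=[A,B,F,b,p,C,G], logical=[p,C,G,A,B,F,b]
After op 7 (replace(6, 'n')): offset=4, physical=[A,B,F,n,p,C,G], logical=[p,C,G,A,B,F,n]

Answer: B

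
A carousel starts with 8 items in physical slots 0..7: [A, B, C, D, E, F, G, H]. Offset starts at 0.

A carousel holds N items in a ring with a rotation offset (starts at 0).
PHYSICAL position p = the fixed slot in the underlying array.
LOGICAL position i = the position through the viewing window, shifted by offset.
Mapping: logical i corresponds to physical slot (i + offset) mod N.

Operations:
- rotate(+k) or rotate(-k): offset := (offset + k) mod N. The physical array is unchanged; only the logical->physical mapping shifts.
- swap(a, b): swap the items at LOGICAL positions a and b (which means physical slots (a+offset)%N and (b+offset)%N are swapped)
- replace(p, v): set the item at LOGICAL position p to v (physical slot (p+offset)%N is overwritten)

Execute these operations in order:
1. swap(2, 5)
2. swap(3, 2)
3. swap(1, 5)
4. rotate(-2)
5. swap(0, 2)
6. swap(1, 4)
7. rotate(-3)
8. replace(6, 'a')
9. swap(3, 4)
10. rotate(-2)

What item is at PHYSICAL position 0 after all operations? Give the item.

Answer: G

Derivation:
After op 1 (swap(2, 5)): offset=0, physical=[A,B,F,D,E,C,G,H], logical=[A,B,F,D,E,C,G,H]
After op 2 (swap(3, 2)): offset=0, physical=[A,B,D,F,E,C,G,H], logical=[A,B,D,F,E,C,G,H]
After op 3 (swap(1, 5)): offset=0, physical=[A,C,D,F,E,B,G,H], logical=[A,C,D,F,E,B,G,H]
After op 4 (rotate(-2)): offset=6, physical=[A,C,D,F,E,B,G,H], logical=[G,H,A,C,D,F,E,B]
After op 5 (swap(0, 2)): offset=6, physical=[G,C,D,F,E,B,A,H], logical=[A,H,G,C,D,F,E,B]
After op 6 (swap(1, 4)): offset=6, physical=[G,C,H,F,E,B,A,D], logical=[A,D,G,C,H,F,E,B]
After op 7 (rotate(-3)): offset=3, physical=[G,C,H,F,E,B,A,D], logical=[F,E,B,A,D,G,C,H]
After op 8 (replace(6, 'a')): offset=3, physical=[G,a,H,F,E,B,A,D], logical=[F,E,B,A,D,G,a,H]
After op 9 (swap(3, 4)): offset=3, physical=[G,a,H,F,E,B,D,A], logical=[F,E,B,D,A,G,a,H]
After op 10 (rotate(-2)): offset=1, physical=[G,a,H,F,E,B,D,A], logical=[a,H,F,E,B,D,A,G]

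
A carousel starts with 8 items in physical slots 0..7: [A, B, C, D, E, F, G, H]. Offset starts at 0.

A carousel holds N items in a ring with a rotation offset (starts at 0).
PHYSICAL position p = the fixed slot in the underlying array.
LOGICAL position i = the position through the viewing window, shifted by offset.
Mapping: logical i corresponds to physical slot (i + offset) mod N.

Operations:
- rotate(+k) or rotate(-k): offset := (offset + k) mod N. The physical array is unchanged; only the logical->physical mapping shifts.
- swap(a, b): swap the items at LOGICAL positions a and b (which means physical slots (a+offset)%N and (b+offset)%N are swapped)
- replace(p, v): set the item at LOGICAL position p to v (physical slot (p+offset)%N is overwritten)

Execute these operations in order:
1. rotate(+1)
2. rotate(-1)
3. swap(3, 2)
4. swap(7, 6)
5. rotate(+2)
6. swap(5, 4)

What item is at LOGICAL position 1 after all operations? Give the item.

Answer: C

Derivation:
After op 1 (rotate(+1)): offset=1, physical=[A,B,C,D,E,F,G,H], logical=[B,C,D,E,F,G,H,A]
After op 2 (rotate(-1)): offset=0, physical=[A,B,C,D,E,F,G,H], logical=[A,B,C,D,E,F,G,H]
After op 3 (swap(3, 2)): offset=0, physical=[A,B,D,C,E,F,G,H], logical=[A,B,D,C,E,F,G,H]
After op 4 (swap(7, 6)): offset=0, physical=[A,B,D,C,E,F,H,G], logical=[A,B,D,C,E,F,H,G]
After op 5 (rotate(+2)): offset=2, physical=[A,B,D,C,E,F,H,G], logical=[D,C,E,F,H,G,A,B]
After op 6 (swap(5, 4)): offset=2, physical=[A,B,D,C,E,F,G,H], logical=[D,C,E,F,G,H,A,B]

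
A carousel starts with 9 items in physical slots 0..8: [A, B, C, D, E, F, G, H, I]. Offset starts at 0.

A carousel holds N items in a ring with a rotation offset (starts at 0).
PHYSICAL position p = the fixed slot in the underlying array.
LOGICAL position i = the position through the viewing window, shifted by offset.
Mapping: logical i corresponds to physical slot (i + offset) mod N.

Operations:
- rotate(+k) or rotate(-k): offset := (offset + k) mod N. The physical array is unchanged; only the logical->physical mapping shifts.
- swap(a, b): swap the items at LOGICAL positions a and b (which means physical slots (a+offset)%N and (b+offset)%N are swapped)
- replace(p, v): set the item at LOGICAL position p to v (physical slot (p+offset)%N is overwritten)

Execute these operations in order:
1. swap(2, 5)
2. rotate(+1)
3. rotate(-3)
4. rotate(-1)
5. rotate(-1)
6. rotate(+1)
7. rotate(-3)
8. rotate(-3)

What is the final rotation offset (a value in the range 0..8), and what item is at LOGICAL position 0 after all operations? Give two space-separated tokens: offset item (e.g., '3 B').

After op 1 (swap(2, 5)): offset=0, physical=[A,B,F,D,E,C,G,H,I], logical=[A,B,F,D,E,C,G,H,I]
After op 2 (rotate(+1)): offset=1, physical=[A,B,F,D,E,C,G,H,I], logical=[B,F,D,E,C,G,H,I,A]
After op 3 (rotate(-3)): offset=7, physical=[A,B,F,D,E,C,G,H,I], logical=[H,I,A,B,F,D,E,C,G]
After op 4 (rotate(-1)): offset=6, physical=[A,B,F,D,E,C,G,H,I], logical=[G,H,I,A,B,F,D,E,C]
After op 5 (rotate(-1)): offset=5, physical=[A,B,F,D,E,C,G,H,I], logical=[C,G,H,I,A,B,F,D,E]
After op 6 (rotate(+1)): offset=6, physical=[A,B,F,D,E,C,G,H,I], logical=[G,H,I,A,B,F,D,E,C]
After op 7 (rotate(-3)): offset=3, physical=[A,B,F,D,E,C,G,H,I], logical=[D,E,C,G,H,I,A,B,F]
After op 8 (rotate(-3)): offset=0, physical=[A,B,F,D,E,C,G,H,I], logical=[A,B,F,D,E,C,G,H,I]

Answer: 0 A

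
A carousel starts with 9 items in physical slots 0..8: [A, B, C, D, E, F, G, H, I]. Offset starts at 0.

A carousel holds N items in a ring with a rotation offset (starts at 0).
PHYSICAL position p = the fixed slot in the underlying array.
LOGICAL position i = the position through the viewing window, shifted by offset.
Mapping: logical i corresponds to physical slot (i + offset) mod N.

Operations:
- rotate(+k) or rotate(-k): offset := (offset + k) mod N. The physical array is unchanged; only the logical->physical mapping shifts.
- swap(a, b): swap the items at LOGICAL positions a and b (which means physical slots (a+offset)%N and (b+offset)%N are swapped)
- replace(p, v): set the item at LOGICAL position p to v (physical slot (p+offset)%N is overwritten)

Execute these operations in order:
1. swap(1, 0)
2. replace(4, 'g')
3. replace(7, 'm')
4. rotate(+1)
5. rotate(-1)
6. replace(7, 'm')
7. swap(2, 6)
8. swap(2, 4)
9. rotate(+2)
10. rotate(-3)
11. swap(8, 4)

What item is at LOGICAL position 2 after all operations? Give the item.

Answer: A

Derivation:
After op 1 (swap(1, 0)): offset=0, physical=[B,A,C,D,E,F,G,H,I], logical=[B,A,C,D,E,F,G,H,I]
After op 2 (replace(4, 'g')): offset=0, physical=[B,A,C,D,g,F,G,H,I], logical=[B,A,C,D,g,F,G,H,I]
After op 3 (replace(7, 'm')): offset=0, physical=[B,A,C,D,g,F,G,m,I], logical=[B,A,C,D,g,F,G,m,I]
After op 4 (rotate(+1)): offset=1, physical=[B,A,C,D,g,F,G,m,I], logical=[A,C,D,g,F,G,m,I,B]
After op 5 (rotate(-1)): offset=0, physical=[B,A,C,D,g,F,G,m,I], logical=[B,A,C,D,g,F,G,m,I]
After op 6 (replace(7, 'm')): offset=0, physical=[B,A,C,D,g,F,G,m,I], logical=[B,A,C,D,g,F,G,m,I]
After op 7 (swap(2, 6)): offset=0, physical=[B,A,G,D,g,F,C,m,I], logical=[B,A,G,D,g,F,C,m,I]
After op 8 (swap(2, 4)): offset=0, physical=[B,A,g,D,G,F,C,m,I], logical=[B,A,g,D,G,F,C,m,I]
After op 9 (rotate(+2)): offset=2, physical=[B,A,g,D,G,F,C,m,I], logical=[g,D,G,F,C,m,I,B,A]
After op 10 (rotate(-3)): offset=8, physical=[B,A,g,D,G,F,C,m,I], logical=[I,B,A,g,D,G,F,C,m]
After op 11 (swap(8, 4)): offset=8, physical=[B,A,g,m,G,F,C,D,I], logical=[I,B,A,g,m,G,F,C,D]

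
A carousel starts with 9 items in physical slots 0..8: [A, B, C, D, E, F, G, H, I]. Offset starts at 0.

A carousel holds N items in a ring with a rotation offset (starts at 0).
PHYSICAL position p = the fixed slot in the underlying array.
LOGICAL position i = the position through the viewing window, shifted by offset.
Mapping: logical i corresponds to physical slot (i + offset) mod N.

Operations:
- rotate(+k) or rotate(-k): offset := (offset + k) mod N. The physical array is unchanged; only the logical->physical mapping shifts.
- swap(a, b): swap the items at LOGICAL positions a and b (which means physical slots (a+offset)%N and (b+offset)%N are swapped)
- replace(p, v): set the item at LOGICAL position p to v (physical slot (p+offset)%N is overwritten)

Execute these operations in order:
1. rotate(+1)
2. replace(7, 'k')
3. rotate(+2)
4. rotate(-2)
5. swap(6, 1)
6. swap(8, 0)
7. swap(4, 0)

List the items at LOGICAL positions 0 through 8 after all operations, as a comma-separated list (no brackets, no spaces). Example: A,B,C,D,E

After op 1 (rotate(+1)): offset=1, physical=[A,B,C,D,E,F,G,H,I], logical=[B,C,D,E,F,G,H,I,A]
After op 2 (replace(7, 'k')): offset=1, physical=[A,B,C,D,E,F,G,H,k], logical=[B,C,D,E,F,G,H,k,A]
After op 3 (rotate(+2)): offset=3, physical=[A,B,C,D,E,F,G,H,k], logical=[D,E,F,G,H,k,A,B,C]
After op 4 (rotate(-2)): offset=1, physical=[A,B,C,D,E,F,G,H,k], logical=[B,C,D,E,F,G,H,k,A]
After op 5 (swap(6, 1)): offset=1, physical=[A,B,H,D,E,F,G,C,k], logical=[B,H,D,E,F,G,C,k,A]
After op 6 (swap(8, 0)): offset=1, physical=[B,A,H,D,E,F,G,C,k], logical=[A,H,D,E,F,G,C,k,B]
After op 7 (swap(4, 0)): offset=1, physical=[B,F,H,D,E,A,G,C,k], logical=[F,H,D,E,A,G,C,k,B]

Answer: F,H,D,E,A,G,C,k,B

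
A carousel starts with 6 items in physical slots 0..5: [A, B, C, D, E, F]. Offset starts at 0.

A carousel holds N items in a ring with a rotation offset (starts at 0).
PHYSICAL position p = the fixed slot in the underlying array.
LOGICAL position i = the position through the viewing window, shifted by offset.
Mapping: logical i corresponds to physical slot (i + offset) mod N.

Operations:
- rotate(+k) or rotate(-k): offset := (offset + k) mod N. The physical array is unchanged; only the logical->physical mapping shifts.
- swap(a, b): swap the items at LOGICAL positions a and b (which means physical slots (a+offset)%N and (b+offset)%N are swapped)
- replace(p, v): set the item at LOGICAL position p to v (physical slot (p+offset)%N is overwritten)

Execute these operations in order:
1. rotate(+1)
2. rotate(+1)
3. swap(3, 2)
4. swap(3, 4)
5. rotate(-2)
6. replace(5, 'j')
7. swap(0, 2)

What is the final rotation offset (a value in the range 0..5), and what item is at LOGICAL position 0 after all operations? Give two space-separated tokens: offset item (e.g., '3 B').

After op 1 (rotate(+1)): offset=1, physical=[A,B,C,D,E,F], logical=[B,C,D,E,F,A]
After op 2 (rotate(+1)): offset=2, physical=[A,B,C,D,E,F], logical=[C,D,E,F,A,B]
After op 3 (swap(3, 2)): offset=2, physical=[A,B,C,D,F,E], logical=[C,D,F,E,A,B]
After op 4 (swap(3, 4)): offset=2, physical=[E,B,C,D,F,A], logical=[C,D,F,A,E,B]
After op 5 (rotate(-2)): offset=0, physical=[E,B,C,D,F,A], logical=[E,B,C,D,F,A]
After op 6 (replace(5, 'j')): offset=0, physical=[E,B,C,D,F,j], logical=[E,B,C,D,F,j]
After op 7 (swap(0, 2)): offset=0, physical=[C,B,E,D,F,j], logical=[C,B,E,D,F,j]

Answer: 0 C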